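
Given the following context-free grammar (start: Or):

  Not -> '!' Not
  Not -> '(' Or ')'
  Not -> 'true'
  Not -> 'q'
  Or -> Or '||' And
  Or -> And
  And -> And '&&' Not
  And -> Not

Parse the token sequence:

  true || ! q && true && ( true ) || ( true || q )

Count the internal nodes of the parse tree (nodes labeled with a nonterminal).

23

[Or [Or [Or [And [Not true]]] || [And [And [And [Not ! [Not q]]] && [Not true]] && [Not ( [Or [And [Not true]]] )]]] || [And [Not ( [Or [Or [And [Not true]]] || [And [Not q]]] )]]]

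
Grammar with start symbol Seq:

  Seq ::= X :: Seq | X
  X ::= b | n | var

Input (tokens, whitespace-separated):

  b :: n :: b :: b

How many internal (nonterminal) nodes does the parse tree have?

[Seq [X b] :: [Seq [X n] :: [Seq [X b] :: [Seq [X b]]]]]

8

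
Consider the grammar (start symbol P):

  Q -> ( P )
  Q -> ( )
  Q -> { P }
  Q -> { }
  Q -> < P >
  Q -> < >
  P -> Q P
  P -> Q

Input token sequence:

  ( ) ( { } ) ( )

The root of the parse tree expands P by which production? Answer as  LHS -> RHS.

[P [Q ( )] [P [Q ( [P [Q { }]] )] [P [Q ( )]]]]

P -> Q P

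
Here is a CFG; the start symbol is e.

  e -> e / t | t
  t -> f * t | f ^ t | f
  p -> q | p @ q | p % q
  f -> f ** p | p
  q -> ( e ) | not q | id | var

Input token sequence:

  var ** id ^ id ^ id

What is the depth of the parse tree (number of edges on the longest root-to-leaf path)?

[e [t [f [f [p [q var]]] ** [p [q id]]] ^ [t [f [p [q id]]] ^ [t [f [p [q id]]]]]]]

7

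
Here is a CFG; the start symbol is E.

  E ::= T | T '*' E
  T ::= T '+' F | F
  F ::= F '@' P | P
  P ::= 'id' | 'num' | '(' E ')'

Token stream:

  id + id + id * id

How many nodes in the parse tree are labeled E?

[E [T [T [T [F [P id]]] + [F [P id]]] + [F [P id]]] * [E [T [F [P id]]]]]

2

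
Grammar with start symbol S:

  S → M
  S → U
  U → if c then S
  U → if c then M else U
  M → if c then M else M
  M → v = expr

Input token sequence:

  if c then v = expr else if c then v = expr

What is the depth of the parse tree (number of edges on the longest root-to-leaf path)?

[S [U if c then [M v = expr] else [U if c then [S [M v = expr]]]]]

5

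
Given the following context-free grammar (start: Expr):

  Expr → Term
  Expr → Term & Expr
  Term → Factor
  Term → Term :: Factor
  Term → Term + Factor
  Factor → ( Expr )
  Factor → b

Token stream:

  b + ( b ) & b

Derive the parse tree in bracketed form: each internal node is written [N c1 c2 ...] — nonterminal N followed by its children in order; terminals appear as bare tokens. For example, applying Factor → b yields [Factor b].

[Expr [Term [Term [Factor b]] + [Factor ( [Expr [Term [Factor b]]] )]] & [Expr [Term [Factor b]]]]

Expr
Term & Expr
Term + Factor & Expr
Factor + Factor & Expr
b + Factor & Expr
b + ( Expr ) & Expr
b + ( Term ) & Expr
b + ( Factor ) & Expr
b + ( b ) & Expr
b + ( b ) & Term
b + ( b ) & Factor
b + ( b ) & b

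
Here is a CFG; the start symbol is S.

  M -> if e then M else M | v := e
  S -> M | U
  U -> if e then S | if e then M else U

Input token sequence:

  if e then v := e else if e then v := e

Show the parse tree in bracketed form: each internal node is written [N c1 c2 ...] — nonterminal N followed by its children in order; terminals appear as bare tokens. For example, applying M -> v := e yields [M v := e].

[S [U if e then [M v := e] else [U if e then [S [M v := e]]]]]

S
U
if e then M else U
if e then v := e else U
if e then v := e else if e then S
if e then v := e else if e then M
if e then v := e else if e then v := e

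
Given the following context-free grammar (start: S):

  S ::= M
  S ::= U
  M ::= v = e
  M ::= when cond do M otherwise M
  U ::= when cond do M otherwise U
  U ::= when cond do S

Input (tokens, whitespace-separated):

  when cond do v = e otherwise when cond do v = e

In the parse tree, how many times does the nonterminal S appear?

[S [U when cond do [M v = e] otherwise [U when cond do [S [M v = e]]]]]

2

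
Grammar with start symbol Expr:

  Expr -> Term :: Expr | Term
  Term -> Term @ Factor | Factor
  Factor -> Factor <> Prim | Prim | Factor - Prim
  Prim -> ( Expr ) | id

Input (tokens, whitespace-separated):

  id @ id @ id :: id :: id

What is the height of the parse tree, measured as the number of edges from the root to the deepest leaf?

6

[Expr [Term [Term [Term [Factor [Prim id]]] @ [Factor [Prim id]]] @ [Factor [Prim id]]] :: [Expr [Term [Factor [Prim id]]] :: [Expr [Term [Factor [Prim id]]]]]]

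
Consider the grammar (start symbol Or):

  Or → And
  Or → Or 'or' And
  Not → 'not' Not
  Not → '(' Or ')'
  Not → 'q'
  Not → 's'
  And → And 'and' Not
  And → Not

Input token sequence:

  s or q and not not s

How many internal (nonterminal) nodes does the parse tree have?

10

[Or [Or [And [Not s]]] or [And [And [Not q]] and [Not not [Not not [Not s]]]]]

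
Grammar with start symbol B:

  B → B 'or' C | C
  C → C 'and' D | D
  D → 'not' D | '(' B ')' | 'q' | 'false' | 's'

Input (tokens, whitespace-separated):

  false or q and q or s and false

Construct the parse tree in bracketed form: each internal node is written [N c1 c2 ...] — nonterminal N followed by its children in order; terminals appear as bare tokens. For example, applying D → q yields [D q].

B
B or C
B or C or C
C or C or C
D or C or C
false or C or C
false or C and D or C
false or D and D or C
false or q and D or C
false or q and q or C
false or q and q or C and D
false or q and q or D and D
false or q and q or s and D
false or q and q or s and false

[B [B [B [C [D false]]] or [C [C [D q]] and [D q]]] or [C [C [D s]] and [D false]]]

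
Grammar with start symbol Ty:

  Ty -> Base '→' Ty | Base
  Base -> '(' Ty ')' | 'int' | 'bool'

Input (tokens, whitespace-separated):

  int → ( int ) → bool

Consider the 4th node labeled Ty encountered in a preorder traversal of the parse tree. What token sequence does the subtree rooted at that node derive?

[Ty [Base int] → [Ty [Base ( [Ty [Base int]] )] → [Ty [Base bool]]]]

bool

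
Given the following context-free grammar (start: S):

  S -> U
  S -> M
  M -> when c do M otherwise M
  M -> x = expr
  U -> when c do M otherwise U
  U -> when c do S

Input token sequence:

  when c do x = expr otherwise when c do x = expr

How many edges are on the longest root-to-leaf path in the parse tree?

5

[S [U when c do [M x = expr] otherwise [U when c do [S [M x = expr]]]]]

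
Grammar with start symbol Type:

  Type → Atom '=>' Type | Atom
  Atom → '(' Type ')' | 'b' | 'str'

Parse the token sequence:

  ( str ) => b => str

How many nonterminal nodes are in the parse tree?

[Type [Atom ( [Type [Atom str]] )] => [Type [Atom b] => [Type [Atom str]]]]

8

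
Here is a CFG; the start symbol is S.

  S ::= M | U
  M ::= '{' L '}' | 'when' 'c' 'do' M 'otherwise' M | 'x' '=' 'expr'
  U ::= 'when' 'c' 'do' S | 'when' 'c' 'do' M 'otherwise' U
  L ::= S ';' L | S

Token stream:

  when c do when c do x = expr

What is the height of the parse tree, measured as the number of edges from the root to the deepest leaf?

6

[S [U when c do [S [U when c do [S [M x = expr]]]]]]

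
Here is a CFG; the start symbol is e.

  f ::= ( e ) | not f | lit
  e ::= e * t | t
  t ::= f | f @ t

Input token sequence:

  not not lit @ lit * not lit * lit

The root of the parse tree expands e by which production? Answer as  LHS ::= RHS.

[e [e [e [t [f not [f not [f lit]]] @ [t [f lit]]]] * [t [f not [f lit]]]] * [t [f lit]]]

e ::= e * t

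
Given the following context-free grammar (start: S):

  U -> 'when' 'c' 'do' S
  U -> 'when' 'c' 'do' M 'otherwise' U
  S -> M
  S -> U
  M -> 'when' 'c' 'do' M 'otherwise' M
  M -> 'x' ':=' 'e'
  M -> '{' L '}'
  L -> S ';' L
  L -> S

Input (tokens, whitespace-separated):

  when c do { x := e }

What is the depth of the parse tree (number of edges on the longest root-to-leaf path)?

[S [U when c do [S [M { [L [S [M x := e]]] }]]]]

7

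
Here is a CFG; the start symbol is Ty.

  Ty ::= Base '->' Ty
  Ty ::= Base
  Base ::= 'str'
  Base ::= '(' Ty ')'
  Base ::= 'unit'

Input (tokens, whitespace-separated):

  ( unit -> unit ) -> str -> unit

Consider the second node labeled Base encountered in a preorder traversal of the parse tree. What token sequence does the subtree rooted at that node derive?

[Ty [Base ( [Ty [Base unit] -> [Ty [Base unit]]] )] -> [Ty [Base str] -> [Ty [Base unit]]]]

unit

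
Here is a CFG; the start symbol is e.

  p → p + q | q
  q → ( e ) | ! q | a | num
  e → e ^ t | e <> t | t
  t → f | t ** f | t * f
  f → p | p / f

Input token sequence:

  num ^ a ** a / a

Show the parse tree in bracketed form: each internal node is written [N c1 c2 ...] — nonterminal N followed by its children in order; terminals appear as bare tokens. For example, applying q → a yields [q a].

[e [e [t [f [p [q num]]]]] ^ [t [t [f [p [q a]]]] ** [f [p [q a]] / [f [p [q a]]]]]]

e
e ^ t
t ^ t
f ^ t
p ^ t
q ^ t
num ^ t
num ^ t ** f
num ^ f ** f
num ^ p ** f
num ^ q ** f
num ^ a ** f
num ^ a ** p / f
num ^ a ** q / f
num ^ a ** a / f
num ^ a ** a / p
num ^ a ** a / q
num ^ a ** a / a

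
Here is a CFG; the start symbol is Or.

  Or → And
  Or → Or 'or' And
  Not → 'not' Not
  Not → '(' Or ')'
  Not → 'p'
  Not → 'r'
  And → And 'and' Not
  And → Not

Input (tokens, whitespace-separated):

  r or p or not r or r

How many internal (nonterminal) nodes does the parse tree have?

[Or [Or [Or [Or [And [Not r]]] or [And [Not p]]] or [And [Not not [Not r]]]] or [And [Not r]]]

13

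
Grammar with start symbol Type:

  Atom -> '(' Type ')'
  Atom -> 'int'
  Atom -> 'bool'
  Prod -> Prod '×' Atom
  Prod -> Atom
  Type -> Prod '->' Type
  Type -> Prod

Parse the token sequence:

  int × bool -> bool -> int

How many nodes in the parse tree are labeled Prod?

4

[Type [Prod [Prod [Atom int]] × [Atom bool]] -> [Type [Prod [Atom bool]] -> [Type [Prod [Atom int]]]]]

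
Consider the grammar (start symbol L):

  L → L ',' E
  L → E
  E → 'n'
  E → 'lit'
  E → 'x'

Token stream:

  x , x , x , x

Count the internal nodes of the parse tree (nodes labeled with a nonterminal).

[L [L [L [L [E x]] , [E x]] , [E x]] , [E x]]

8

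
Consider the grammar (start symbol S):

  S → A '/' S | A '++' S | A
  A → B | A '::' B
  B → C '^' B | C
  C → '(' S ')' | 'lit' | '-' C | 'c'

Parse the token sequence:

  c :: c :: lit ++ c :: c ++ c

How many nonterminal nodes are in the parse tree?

[S [A [A [A [B [C c]]] :: [B [C c]]] :: [B [C lit]]] ++ [S [A [A [B [C c]]] :: [B [C c]]] ++ [S [A [B [C c]]]]]]

21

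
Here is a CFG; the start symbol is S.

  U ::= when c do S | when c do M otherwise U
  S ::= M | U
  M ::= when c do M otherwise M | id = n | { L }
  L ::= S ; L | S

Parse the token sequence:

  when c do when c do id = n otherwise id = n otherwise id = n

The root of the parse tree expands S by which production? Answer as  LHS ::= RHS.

[S [M when c do [M when c do [M id = n] otherwise [M id = n]] otherwise [M id = n]]]

S ::= M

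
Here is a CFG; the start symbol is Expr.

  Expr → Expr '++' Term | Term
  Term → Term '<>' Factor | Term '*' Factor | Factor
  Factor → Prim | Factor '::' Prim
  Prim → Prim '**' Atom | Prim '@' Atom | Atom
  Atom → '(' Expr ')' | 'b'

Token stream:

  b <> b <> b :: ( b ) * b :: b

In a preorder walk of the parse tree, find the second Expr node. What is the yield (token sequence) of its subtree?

[Expr [Term [Term [Term [Term [Factor [Prim [Atom b]]]] <> [Factor [Prim [Atom b]]]] <> [Factor [Factor [Prim [Atom b]]] :: [Prim [Atom ( [Expr [Term [Factor [Prim [Atom b]]]]] )]]]] * [Factor [Factor [Prim [Atom b]]] :: [Prim [Atom b]]]]]

b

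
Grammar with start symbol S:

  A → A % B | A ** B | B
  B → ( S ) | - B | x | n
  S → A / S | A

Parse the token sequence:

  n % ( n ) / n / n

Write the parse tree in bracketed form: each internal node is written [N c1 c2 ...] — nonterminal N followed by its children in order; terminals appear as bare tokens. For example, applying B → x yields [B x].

[S [A [A [B n]] % [B ( [S [A [B n]]] )]] / [S [A [B n]] / [S [A [B n]]]]]

S
A / S
A % B / S
B % B / S
n % B / S
n % ( S ) / S
n % ( A ) / S
n % ( B ) / S
n % ( n ) / S
n % ( n ) / A / S
n % ( n ) / B / S
n % ( n ) / n / S
n % ( n ) / n / A
n % ( n ) / n / B
n % ( n ) / n / n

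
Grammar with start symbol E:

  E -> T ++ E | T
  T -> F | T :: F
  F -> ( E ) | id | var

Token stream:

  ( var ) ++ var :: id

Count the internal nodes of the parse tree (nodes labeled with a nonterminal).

11

[E [T [F ( [E [T [F var]]] )]] ++ [E [T [T [F var]] :: [F id]]]]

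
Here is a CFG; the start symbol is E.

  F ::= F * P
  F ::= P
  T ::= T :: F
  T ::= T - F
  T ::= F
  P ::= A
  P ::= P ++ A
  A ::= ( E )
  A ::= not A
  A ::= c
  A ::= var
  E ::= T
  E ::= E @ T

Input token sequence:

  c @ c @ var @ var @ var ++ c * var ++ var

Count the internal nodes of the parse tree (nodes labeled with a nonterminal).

[E [E [E [E [E [T [F [P [A c]]]]] @ [T [F [P [A c]]]]] @ [T [F [P [A var]]]]] @ [T [F [P [A var]]]]] @ [T [F [F [P [P [A var]] ++ [A c]]] * [P [P [A var]] ++ [A var]]]]]

32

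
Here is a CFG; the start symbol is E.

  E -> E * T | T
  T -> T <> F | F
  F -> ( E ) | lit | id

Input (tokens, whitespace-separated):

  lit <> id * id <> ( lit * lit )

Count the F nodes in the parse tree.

[E [E [T [T [F lit]] <> [F id]]] * [T [T [F id]] <> [F ( [E [E [T [F lit]]] * [T [F lit]]] )]]]

6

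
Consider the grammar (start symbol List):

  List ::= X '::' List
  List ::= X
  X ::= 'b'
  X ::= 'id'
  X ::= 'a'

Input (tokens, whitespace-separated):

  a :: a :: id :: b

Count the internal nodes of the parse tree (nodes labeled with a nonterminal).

8

[List [X a] :: [List [X a] :: [List [X id] :: [List [X b]]]]]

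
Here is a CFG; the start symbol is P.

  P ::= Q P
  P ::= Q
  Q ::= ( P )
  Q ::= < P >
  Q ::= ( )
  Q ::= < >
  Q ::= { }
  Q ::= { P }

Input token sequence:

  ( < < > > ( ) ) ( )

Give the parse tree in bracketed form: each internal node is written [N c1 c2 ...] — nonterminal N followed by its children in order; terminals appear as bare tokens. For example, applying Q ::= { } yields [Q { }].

P
Q P
( P ) P
( Q P ) P
( < P > P ) P
( < Q > P ) P
( < < > > P ) P
( < < > > Q ) P
( < < > > ( ) ) P
( < < > > ( ) ) Q
( < < > > ( ) ) ( )

[P [Q ( [P [Q < [P [Q < >]] >] [P [Q ( )]]] )] [P [Q ( )]]]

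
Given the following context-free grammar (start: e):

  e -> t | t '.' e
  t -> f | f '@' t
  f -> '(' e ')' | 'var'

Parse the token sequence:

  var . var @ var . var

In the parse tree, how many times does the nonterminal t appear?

4

[e [t [f var]] . [e [t [f var] @ [t [f var]]] . [e [t [f var]]]]]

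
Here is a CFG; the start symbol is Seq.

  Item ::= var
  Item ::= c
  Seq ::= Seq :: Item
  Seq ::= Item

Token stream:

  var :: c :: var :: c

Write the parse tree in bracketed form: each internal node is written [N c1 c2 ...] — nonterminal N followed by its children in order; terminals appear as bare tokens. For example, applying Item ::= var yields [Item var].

[Seq [Seq [Seq [Seq [Item var]] :: [Item c]] :: [Item var]] :: [Item c]]

Seq
Seq :: Item
Seq :: Item :: Item
Seq :: Item :: Item :: Item
Item :: Item :: Item :: Item
var :: Item :: Item :: Item
var :: c :: Item :: Item
var :: c :: var :: Item
var :: c :: var :: c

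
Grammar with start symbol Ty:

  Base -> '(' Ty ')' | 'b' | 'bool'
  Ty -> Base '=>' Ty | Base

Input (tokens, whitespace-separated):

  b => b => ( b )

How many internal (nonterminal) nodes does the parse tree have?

[Ty [Base b] => [Ty [Base b] => [Ty [Base ( [Ty [Base b]] )]]]]

8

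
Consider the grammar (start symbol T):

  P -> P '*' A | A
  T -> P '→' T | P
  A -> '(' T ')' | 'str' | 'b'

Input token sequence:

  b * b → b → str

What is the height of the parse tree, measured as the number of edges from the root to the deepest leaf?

[T [P [P [A b]] * [A b]] → [T [P [A b]] → [T [P [A str]]]]]

5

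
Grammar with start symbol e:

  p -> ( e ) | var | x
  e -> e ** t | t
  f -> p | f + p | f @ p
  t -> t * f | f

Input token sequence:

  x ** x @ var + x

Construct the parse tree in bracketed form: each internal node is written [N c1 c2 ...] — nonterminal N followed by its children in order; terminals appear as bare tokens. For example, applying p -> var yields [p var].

[e [e [t [f [p x]]]] ** [t [f [f [f [p x]] @ [p var]] + [p x]]]]

e
e ** t
t ** t
f ** t
p ** t
x ** t
x ** f
x ** f + p
x ** f @ p + p
x ** p @ p + p
x ** x @ p + p
x ** x @ var + p
x ** x @ var + x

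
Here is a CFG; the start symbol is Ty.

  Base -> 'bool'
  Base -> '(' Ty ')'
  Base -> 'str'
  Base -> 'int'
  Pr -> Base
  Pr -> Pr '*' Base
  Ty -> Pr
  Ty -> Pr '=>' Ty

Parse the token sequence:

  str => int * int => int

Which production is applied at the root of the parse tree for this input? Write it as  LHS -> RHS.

[Ty [Pr [Base str]] => [Ty [Pr [Pr [Base int]] * [Base int]] => [Ty [Pr [Base int]]]]]

Ty -> Pr '=>' Ty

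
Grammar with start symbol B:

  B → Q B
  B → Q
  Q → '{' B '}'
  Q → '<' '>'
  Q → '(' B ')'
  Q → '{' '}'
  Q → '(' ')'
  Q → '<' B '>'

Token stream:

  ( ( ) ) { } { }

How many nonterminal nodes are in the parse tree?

8

[B [Q ( [B [Q ( )]] )] [B [Q { }] [B [Q { }]]]]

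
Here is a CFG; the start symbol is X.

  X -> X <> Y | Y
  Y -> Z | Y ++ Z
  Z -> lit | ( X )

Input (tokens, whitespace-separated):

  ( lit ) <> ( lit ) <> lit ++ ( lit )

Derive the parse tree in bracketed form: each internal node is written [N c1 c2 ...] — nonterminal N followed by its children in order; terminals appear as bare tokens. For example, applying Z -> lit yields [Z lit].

[X [X [X [Y [Z ( [X [Y [Z lit]]] )]]] <> [Y [Z ( [X [Y [Z lit]]] )]]] <> [Y [Y [Z lit]] ++ [Z ( [X [Y [Z lit]]] )]]]

X
X <> Y
X <> Y <> Y
Y <> Y <> Y
Z <> Y <> Y
( X ) <> Y <> Y
( Y ) <> Y <> Y
( Z ) <> Y <> Y
( lit ) <> Y <> Y
( lit ) <> Z <> Y
( lit ) <> ( X ) <> Y
( lit ) <> ( Y ) <> Y
( lit ) <> ( Z ) <> Y
( lit ) <> ( lit ) <> Y
( lit ) <> ( lit ) <> Y ++ Z
( lit ) <> ( lit ) <> Z ++ Z
( lit ) <> ( lit ) <> lit ++ Z
( lit ) <> ( lit ) <> lit ++ ( X )
( lit ) <> ( lit ) <> lit ++ ( Y )
( lit ) <> ( lit ) <> lit ++ ( Z )
( lit ) <> ( lit ) <> lit ++ ( lit )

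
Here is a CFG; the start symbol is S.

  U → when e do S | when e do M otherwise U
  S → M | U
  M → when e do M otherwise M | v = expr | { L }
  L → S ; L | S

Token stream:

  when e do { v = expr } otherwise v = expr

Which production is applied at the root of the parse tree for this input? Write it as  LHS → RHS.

[S [M when e do [M { [L [S [M v = expr]]] }] otherwise [M v = expr]]]

S → M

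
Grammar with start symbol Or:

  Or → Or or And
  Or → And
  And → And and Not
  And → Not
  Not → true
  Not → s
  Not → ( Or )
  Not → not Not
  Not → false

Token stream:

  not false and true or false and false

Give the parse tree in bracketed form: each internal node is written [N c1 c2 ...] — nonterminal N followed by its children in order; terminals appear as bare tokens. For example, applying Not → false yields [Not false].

Or
Or or And
And or And
And and Not or And
Not and Not or And
not Not and Not or And
not false and Not or And
not false and true or And
not false and true or And and Not
not false and true or Not and Not
not false and true or false and Not
not false and true or false and false

[Or [Or [And [And [Not not [Not false]]] and [Not true]]] or [And [And [Not false]] and [Not false]]]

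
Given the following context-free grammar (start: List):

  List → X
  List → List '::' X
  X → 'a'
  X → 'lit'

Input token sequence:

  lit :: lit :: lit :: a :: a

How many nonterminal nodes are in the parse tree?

10

[List [List [List [List [List [X lit]] :: [X lit]] :: [X lit]] :: [X a]] :: [X a]]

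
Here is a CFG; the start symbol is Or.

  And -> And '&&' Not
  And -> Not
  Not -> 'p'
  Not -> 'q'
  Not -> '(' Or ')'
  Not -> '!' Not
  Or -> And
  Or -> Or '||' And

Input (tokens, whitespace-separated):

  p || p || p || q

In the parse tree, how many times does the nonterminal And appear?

4

[Or [Or [Or [Or [And [Not p]]] || [And [Not p]]] || [And [Not p]]] || [And [Not q]]]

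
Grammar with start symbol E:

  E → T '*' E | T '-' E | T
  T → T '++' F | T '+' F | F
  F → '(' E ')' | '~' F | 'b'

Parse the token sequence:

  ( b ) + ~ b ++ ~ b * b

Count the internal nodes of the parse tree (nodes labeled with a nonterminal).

[E [T [T [T [F ( [E [T [F b]]] )]] + [F ~ [F b]]] ++ [F ~ [F b]]] * [E [T [F b]]]]

15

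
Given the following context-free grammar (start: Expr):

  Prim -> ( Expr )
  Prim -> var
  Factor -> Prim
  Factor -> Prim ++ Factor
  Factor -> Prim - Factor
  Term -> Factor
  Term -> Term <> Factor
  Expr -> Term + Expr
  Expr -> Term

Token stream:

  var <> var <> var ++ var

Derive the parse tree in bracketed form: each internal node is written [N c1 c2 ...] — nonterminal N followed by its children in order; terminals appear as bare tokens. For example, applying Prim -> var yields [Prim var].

Expr
Term
Term <> Factor
Term <> Factor <> Factor
Factor <> Factor <> Factor
Prim <> Factor <> Factor
var <> Factor <> Factor
var <> Prim <> Factor
var <> var <> Factor
var <> var <> Prim ++ Factor
var <> var <> var ++ Factor
var <> var <> var ++ Prim
var <> var <> var ++ var

[Expr [Term [Term [Term [Factor [Prim var]]] <> [Factor [Prim var]]] <> [Factor [Prim var] ++ [Factor [Prim var]]]]]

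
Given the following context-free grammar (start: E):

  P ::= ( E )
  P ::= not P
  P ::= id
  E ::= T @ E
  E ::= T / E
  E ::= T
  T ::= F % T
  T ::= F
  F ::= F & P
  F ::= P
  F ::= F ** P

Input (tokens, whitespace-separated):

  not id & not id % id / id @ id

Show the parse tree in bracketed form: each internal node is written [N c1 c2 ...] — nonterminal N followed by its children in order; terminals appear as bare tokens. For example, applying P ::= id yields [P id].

[E [T [F [F [P not [P id]]] & [P not [P id]]] % [T [F [P id]]]] / [E [T [F [P id]]] @ [E [T [F [P id]]]]]]

E
T / E
F % T / E
F & P % T / E
P & P % T / E
not P & P % T / E
not id & P % T / E
not id & not P % T / E
not id & not id % T / E
not id & not id % F / E
not id & not id % P / E
not id & not id % id / E
not id & not id % id / T @ E
not id & not id % id / F @ E
not id & not id % id / P @ E
not id & not id % id / id @ E
not id & not id % id / id @ T
not id & not id % id / id @ F
not id & not id % id / id @ P
not id & not id % id / id @ id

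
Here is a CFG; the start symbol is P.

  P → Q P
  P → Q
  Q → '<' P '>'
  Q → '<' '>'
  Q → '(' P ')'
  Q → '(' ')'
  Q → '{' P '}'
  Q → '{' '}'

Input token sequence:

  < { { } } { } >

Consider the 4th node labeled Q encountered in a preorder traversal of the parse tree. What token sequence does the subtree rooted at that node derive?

[P [Q < [P [Q { [P [Q { }]] }] [P [Q { }]]] >]]

{ }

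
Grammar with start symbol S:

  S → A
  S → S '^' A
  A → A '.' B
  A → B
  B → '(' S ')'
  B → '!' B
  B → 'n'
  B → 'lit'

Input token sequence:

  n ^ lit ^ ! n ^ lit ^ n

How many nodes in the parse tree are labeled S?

5

[S [S [S [S [S [A [B n]]] ^ [A [B lit]]] ^ [A [B ! [B n]]]] ^ [A [B lit]]] ^ [A [B n]]]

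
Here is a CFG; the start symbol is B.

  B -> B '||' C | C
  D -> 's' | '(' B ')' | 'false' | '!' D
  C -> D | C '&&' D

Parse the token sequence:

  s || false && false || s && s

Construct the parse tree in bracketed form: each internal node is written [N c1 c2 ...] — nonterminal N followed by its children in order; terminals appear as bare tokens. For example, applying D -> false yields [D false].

B
B || C
B || C || C
C || C || C
D || C || C
s || C || C
s || C && D || C
s || D && D || C
s || false && D || C
s || false && false || C
s || false && false || C && D
s || false && false || D && D
s || false && false || s && D
s || false && false || s && s

[B [B [B [C [D s]]] || [C [C [D false]] && [D false]]] || [C [C [D s]] && [D s]]]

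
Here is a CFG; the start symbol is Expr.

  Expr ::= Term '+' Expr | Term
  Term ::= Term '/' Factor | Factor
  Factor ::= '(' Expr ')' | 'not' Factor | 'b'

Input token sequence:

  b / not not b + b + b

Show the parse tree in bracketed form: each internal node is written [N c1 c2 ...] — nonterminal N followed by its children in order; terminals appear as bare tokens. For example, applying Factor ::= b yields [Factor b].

Expr
Term + Expr
Term / Factor + Expr
Factor / Factor + Expr
b / Factor + Expr
b / not Factor + Expr
b / not not Factor + Expr
b / not not b + Expr
b / not not b + Term + Expr
b / not not b + Factor + Expr
b / not not b + b + Expr
b / not not b + b + Term
b / not not b + b + Factor
b / not not b + b + b

[Expr [Term [Term [Factor b]] / [Factor not [Factor not [Factor b]]]] + [Expr [Term [Factor b]] + [Expr [Term [Factor b]]]]]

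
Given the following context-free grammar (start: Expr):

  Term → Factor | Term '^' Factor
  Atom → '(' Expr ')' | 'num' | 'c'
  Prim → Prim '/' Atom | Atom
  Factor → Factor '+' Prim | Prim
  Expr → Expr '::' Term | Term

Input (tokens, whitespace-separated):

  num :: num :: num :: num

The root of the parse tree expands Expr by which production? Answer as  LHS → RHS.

Expr → Expr '::' Term

[Expr [Expr [Expr [Expr [Term [Factor [Prim [Atom num]]]]] :: [Term [Factor [Prim [Atom num]]]]] :: [Term [Factor [Prim [Atom num]]]]] :: [Term [Factor [Prim [Atom num]]]]]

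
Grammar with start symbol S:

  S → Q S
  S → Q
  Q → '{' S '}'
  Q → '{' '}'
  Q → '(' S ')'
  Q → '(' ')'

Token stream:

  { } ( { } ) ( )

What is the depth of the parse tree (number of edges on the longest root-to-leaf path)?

[S [Q { }] [S [Q ( [S [Q { }]] )] [S [Q ( )]]]]

5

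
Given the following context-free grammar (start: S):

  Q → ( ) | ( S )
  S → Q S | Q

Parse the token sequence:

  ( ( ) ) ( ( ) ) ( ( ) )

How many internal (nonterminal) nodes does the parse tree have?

[S [Q ( [S [Q ( )]] )] [S [Q ( [S [Q ( )]] )] [S [Q ( [S [Q ( )]] )]]]]

12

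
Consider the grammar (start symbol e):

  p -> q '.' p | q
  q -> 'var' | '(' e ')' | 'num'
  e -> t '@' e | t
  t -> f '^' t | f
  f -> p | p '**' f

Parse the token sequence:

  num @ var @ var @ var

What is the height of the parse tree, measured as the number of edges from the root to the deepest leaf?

8

[e [t [f [p [q num]]]] @ [e [t [f [p [q var]]]] @ [e [t [f [p [q var]]]] @ [e [t [f [p [q var]]]]]]]]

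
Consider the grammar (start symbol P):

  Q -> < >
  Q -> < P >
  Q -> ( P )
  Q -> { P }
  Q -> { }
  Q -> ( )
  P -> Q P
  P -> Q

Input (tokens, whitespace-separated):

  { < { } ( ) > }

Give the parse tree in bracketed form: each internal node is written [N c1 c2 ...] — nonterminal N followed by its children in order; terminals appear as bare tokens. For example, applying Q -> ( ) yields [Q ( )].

[P [Q { [P [Q < [P [Q { }] [P [Q ( )]]] >]] }]]

P
Q
{ P }
{ Q }
{ < P > }
{ < Q P > }
{ < { } P > }
{ < { } Q > }
{ < { } ( ) > }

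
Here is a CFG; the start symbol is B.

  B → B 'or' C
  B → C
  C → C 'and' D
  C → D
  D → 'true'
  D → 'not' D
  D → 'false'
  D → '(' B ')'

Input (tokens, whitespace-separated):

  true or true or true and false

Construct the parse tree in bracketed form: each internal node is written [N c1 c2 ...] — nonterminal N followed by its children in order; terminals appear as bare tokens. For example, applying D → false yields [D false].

B
B or C
B or C or C
C or C or C
D or C or C
true or C or C
true or D or C
true or true or C
true or true or C and D
true or true or D and D
true or true or true and D
true or true or true and false

[B [B [B [C [D true]]] or [C [D true]]] or [C [C [D true]] and [D false]]]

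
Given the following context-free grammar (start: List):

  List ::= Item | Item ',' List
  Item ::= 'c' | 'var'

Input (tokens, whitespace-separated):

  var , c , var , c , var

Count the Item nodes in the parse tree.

5

[List [Item var] , [List [Item c] , [List [Item var] , [List [Item c] , [List [Item var]]]]]]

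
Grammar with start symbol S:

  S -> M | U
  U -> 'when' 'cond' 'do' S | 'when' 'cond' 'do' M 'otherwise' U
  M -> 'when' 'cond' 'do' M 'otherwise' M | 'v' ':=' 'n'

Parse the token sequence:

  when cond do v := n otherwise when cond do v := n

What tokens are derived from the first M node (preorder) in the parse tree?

[S [U when cond do [M v := n] otherwise [U when cond do [S [M v := n]]]]]

v := n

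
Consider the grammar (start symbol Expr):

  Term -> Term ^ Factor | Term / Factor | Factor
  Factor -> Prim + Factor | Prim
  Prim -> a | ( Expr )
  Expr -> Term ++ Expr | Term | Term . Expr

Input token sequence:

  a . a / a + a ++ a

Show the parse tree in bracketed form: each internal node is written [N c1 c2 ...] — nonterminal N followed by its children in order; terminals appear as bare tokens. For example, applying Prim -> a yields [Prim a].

Expr
Term . Expr
Factor . Expr
Prim . Expr
a . Expr
a . Term ++ Expr
a . Term / Factor ++ Expr
a . Factor / Factor ++ Expr
a . Prim / Factor ++ Expr
a . a / Factor ++ Expr
a . a / Prim + Factor ++ Expr
a . a / a + Factor ++ Expr
a . a / a + Prim ++ Expr
a . a / a + a ++ Expr
a . a / a + a ++ Term
a . a / a + a ++ Factor
a . a / a + a ++ Prim
a . a / a + a ++ a

[Expr [Term [Factor [Prim a]]] . [Expr [Term [Term [Factor [Prim a]]] / [Factor [Prim a] + [Factor [Prim a]]]] ++ [Expr [Term [Factor [Prim a]]]]]]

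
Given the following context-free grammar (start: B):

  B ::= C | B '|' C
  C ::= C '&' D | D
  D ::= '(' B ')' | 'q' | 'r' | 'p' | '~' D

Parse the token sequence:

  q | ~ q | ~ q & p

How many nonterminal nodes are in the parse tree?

13

[B [B [B [C [D q]]] | [C [D ~ [D q]]]] | [C [C [D ~ [D q]]] & [D p]]]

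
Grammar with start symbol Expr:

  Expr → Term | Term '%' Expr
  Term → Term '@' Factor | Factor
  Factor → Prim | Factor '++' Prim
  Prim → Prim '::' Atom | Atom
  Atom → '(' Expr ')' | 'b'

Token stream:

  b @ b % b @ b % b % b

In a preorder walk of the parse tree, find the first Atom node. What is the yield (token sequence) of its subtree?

[Expr [Term [Term [Factor [Prim [Atom b]]]] @ [Factor [Prim [Atom b]]]] % [Expr [Term [Term [Factor [Prim [Atom b]]]] @ [Factor [Prim [Atom b]]]] % [Expr [Term [Factor [Prim [Atom b]]]] % [Expr [Term [Factor [Prim [Atom b]]]]]]]]

b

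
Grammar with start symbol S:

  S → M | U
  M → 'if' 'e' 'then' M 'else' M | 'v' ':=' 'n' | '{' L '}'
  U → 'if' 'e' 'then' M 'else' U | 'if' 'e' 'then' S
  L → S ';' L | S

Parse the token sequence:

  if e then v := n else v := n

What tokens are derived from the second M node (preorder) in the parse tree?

[S [M if e then [M v := n] else [M v := n]]]

v := n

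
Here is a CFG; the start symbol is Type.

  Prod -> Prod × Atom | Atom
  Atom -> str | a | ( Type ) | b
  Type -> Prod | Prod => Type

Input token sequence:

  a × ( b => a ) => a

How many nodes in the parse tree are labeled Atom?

5

[Type [Prod [Prod [Atom a]] × [Atom ( [Type [Prod [Atom b]] => [Type [Prod [Atom a]]]] )]] => [Type [Prod [Atom a]]]]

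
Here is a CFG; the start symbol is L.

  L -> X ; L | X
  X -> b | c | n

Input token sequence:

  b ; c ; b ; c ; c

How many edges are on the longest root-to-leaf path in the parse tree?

[L [X b] ; [L [X c] ; [L [X b] ; [L [X c] ; [L [X c]]]]]]

6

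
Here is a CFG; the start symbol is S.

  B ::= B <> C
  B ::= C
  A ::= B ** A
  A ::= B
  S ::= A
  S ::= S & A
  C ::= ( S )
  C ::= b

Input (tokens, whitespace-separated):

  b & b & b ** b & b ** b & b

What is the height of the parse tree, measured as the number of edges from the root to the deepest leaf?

[S [S [S [S [S [A [B [C b]]]] & [A [B [C b]]]] & [A [B [C b]] ** [A [B [C b]]]]] & [A [B [C b]] ** [A [B [C b]]]]] & [A [B [C b]]]]

8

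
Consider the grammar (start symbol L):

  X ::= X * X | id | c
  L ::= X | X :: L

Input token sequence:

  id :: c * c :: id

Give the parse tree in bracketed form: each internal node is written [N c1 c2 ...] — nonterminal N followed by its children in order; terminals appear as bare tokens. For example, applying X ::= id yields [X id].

[L [X id] :: [L [X [X c] * [X c]] :: [L [X id]]]]

L
X :: L
id :: L
id :: X :: L
id :: X * X :: L
id :: c * X :: L
id :: c * c :: L
id :: c * c :: X
id :: c * c :: id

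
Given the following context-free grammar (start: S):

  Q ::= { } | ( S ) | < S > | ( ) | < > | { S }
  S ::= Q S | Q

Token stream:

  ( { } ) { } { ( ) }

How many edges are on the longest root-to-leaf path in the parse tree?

[S [Q ( [S [Q { }]] )] [S [Q { }] [S [Q { [S [Q ( )]] }]]]]

6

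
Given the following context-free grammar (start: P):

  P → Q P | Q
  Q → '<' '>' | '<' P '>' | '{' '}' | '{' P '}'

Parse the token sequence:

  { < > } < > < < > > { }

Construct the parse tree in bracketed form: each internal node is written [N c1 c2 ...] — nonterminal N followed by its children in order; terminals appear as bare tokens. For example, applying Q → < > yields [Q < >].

[P [Q { [P [Q < >]] }] [P [Q < >] [P [Q < [P [Q < >]] >] [P [Q { }]]]]]

P
Q P
{ P } P
{ Q } P
{ < > } P
{ < > } Q P
{ < > } < > P
{ < > } < > Q P
{ < > } < > < P > P
{ < > } < > < Q > P
{ < > } < > < < > > P
{ < > } < > < < > > Q
{ < > } < > < < > > { }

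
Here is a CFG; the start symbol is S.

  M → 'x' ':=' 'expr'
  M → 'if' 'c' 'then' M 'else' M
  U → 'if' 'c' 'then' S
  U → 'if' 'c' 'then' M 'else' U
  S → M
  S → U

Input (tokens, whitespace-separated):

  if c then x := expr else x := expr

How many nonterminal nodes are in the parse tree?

4

[S [M if c then [M x := expr] else [M x := expr]]]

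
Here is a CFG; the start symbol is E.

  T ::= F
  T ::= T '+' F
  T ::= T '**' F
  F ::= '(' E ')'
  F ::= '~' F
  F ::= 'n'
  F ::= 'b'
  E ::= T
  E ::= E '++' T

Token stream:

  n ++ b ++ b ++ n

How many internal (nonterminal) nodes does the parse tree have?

[E [E [E [E [T [F n]]] ++ [T [F b]]] ++ [T [F b]]] ++ [T [F n]]]

12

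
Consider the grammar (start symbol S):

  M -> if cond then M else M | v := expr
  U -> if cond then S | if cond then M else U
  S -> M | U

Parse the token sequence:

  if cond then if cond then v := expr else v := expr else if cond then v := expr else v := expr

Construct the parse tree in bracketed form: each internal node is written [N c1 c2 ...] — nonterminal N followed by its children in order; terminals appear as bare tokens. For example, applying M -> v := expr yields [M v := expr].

S
M
if cond then M else M
if cond then if cond then M else M else M
if cond then if cond then v := expr else M else M
if cond then if cond then v := expr else v := expr else M
if cond then if cond then v := expr else v := expr else if cond then M else M
if cond then if cond then v := expr else v := expr else if cond then v := expr else M
if cond then if cond then v := expr else v := expr else if cond then v := expr else v := expr

[S [M if cond then [M if cond then [M v := expr] else [M v := expr]] else [M if cond then [M v := expr] else [M v := expr]]]]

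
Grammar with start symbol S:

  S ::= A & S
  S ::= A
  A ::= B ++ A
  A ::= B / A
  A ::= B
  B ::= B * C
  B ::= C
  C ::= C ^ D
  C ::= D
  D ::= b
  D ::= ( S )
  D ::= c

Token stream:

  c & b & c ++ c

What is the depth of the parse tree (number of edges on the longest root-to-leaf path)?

8

[S [A [B [C [D c]]]] & [S [A [B [C [D b]]]] & [S [A [B [C [D c]]] ++ [A [B [C [D c]]]]]]]]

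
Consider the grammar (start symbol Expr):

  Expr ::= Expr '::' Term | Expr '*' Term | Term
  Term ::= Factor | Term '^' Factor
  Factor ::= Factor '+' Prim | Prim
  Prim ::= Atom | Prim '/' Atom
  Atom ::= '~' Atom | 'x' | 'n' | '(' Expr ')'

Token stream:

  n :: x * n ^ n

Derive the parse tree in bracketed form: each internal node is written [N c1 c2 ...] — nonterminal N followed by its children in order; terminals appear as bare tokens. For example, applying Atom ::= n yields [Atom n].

[Expr [Expr [Expr [Term [Factor [Prim [Atom n]]]]] :: [Term [Factor [Prim [Atom x]]]]] * [Term [Term [Factor [Prim [Atom n]]]] ^ [Factor [Prim [Atom n]]]]]

Expr
Expr * Term
Expr :: Term * Term
Term :: Term * Term
Factor :: Term * Term
Prim :: Term * Term
Atom :: Term * Term
n :: Term * Term
n :: Factor * Term
n :: Prim * Term
n :: Atom * Term
n :: x * Term
n :: x * Term ^ Factor
n :: x * Factor ^ Factor
n :: x * Prim ^ Factor
n :: x * Atom ^ Factor
n :: x * n ^ Factor
n :: x * n ^ Prim
n :: x * n ^ Atom
n :: x * n ^ n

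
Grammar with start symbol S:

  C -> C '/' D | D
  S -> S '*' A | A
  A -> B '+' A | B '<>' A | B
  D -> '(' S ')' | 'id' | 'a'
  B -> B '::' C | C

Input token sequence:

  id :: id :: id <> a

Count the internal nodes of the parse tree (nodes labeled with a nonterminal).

[S [A [B [B [B [C [D id]]] :: [C [D id]]] :: [C [D id]]] <> [A [B [C [D a]]]]]]

15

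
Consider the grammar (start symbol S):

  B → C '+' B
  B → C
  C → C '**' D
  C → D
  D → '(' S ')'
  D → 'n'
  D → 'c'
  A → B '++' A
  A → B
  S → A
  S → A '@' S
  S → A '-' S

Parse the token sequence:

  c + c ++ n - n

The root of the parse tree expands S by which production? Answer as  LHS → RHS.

S → A '-' S

[S [A [B [C [D c]] + [B [C [D c]]]] ++ [A [B [C [D n]]]]] - [S [A [B [C [D n]]]]]]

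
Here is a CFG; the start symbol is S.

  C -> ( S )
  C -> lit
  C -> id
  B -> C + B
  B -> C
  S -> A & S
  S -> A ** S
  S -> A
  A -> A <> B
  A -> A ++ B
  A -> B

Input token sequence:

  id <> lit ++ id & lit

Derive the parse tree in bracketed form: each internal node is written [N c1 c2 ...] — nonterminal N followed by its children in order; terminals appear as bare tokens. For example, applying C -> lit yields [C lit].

S
A & S
A ++ B & S
A <> B ++ B & S
B <> B ++ B & S
C <> B ++ B & S
id <> B ++ B & S
id <> C ++ B & S
id <> lit ++ B & S
id <> lit ++ C & S
id <> lit ++ id & S
id <> lit ++ id & A
id <> lit ++ id & B
id <> lit ++ id & C
id <> lit ++ id & lit

[S [A [A [A [B [C id]]] <> [B [C lit]]] ++ [B [C id]]] & [S [A [B [C lit]]]]]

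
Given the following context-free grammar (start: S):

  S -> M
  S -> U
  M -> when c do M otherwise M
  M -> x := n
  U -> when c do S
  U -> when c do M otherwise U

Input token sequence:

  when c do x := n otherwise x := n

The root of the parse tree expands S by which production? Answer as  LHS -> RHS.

[S [M when c do [M x := n] otherwise [M x := n]]]

S -> M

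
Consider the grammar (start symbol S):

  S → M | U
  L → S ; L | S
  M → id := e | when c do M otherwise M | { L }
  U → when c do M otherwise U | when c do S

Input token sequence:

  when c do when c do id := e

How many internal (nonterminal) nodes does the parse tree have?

6

[S [U when c do [S [U when c do [S [M id := e]]]]]]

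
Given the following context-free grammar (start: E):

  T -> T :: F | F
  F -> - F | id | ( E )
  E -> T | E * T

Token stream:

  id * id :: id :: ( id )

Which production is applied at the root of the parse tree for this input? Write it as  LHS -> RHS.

[E [E [T [F id]]] * [T [T [T [F id]] :: [F id]] :: [F ( [E [T [F id]]] )]]]

E -> E * T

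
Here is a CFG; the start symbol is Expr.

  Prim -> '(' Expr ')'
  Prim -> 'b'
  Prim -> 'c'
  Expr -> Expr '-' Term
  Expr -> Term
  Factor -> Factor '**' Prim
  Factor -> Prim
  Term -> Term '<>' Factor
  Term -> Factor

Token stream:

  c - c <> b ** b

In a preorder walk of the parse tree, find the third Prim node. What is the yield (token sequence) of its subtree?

b

[Expr [Expr [Term [Factor [Prim c]]]] - [Term [Term [Factor [Prim c]]] <> [Factor [Factor [Prim b]] ** [Prim b]]]]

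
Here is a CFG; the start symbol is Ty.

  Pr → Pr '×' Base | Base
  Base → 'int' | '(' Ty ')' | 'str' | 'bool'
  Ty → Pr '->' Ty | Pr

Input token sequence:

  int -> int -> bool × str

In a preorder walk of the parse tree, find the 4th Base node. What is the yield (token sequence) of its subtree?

str

[Ty [Pr [Base int]] -> [Ty [Pr [Base int]] -> [Ty [Pr [Pr [Base bool]] × [Base str]]]]]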